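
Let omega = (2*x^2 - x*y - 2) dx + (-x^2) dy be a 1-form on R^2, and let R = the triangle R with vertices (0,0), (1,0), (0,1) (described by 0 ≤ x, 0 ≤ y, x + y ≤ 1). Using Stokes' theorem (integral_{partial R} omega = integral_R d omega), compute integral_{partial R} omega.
integral_(partial R) omega = -1/6

Stokes: integral_partial_R omega = integral_R d omega with d omega = (∂Q/∂x - ∂P/∂y) dx ∧ dy.
  ∂Q/∂x = -2*x
  ∂P/∂y = -x
  integrand = ∂Q/∂x - ∂P/∂y = -x.
Integrating over R: integral_0^1 integral_0^{1-x} (-x) dy dx = -1/6.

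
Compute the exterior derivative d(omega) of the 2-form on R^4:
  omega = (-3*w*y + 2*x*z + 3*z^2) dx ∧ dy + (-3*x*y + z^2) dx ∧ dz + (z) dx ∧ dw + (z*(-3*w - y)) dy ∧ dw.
d(omega) = (5*x + 6*z) dx ∧ dy ∧ dz + (-3*y) dx ∧ dy ∧ dw + (-1) dx ∧ dz ∧ dw + (3*w + y) dy ∧ dz ∧ dw

For a 2-form omega = sum_{i<j} g_{ij} dx_i ∧ dx_j, the exterior derivative is
  d(omega) = sum_{i<j} d(g_{ij}) ∧ dx_i ∧ dx_j = sum_{i<j, k} (∂g_{ij}/∂x_k) dx_k ∧ dx_i ∧ dx_j.
Expand each term, using dx_k ∧ dx_i ∧ dx_j = sgn(permutation) dx_{(a)} ∧ dx_{(b)} ∧ dx_{(c)} with (a < b < c) sorted:
  d(-3*w*y + 2*x*z + 3*z^2) includes (∂/∂z)(-3*w*y + 2*x*z + 3*z^2) dz = (2*x + 6*z) dz, which multiplied by dx ∧ dy gives (2*x + 6*z) dx ∧ dy ∧ dz
  d(-3*w*y + 2*x*z + 3*z^2) includes (∂/∂w)(-3*w*y + 2*x*z + 3*z^2) dw = (-3*y) dw, which multiplied by dx ∧ dy gives (-3*y) dx ∧ dy ∧ dw
  d(-3*x*y + z^2) includes (∂/∂y)(-3*x*y + z^2) dy = (-3*x) dy, which multiplied by dx ∧ dz gives (3*x) dx ∧ dy ∧ dz
  d(z) includes (∂/∂z)(z) dz = (1) dz, which multiplied by dx ∧ dw gives (-1) dx ∧ dz ∧ dw
  d(z*(-3*w - y)) includes (∂/∂z)(z*(-3*w - y)) dz = (-3*w - y) dz, which multiplied by dy ∧ dw gives (3*w + y) dy ∧ dz ∧ dw
Collecting like 3-forms: d(omega) = (5*x + 6*z) dx ∧ dy ∧ dz + (-3*y) dx ∧ dy ∧ dw + (-1) dx ∧ dz ∧ dw + (3*w + y) dy ∧ dz ∧ dw.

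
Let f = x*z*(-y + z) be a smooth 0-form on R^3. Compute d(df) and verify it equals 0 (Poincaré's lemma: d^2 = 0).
d(df) = 0

Step 1: df = sum_i (∂f/∂x_i) dx_i = (z*(-y + z)) dx + (-x*z) dy + (x*(-y + 2*z)) dz.
Step 2: Apply d again. Using the 1-form formula, the coefficient of dx ∧ dy in d(df) is ∂^2 f/∂x ∂y - ∂^2 f/∂y ∂x = (-z) - (-z) = 0 (equality of mixed partials for smooth f).
Similarly for dx ∧ dz and dy ∧ dz — all coefficients vanish. So d(df) = 0.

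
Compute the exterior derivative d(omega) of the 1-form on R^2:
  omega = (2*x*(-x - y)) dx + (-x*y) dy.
d(omega) = (2*x - y) dx ∧ dy

For a 1-form omega = sum_i f_i dx_i, the exterior derivative is
  d(omega) = sum_{i < j} (∂f_j/∂x_i - ∂f_i/∂x_j) dx_i ∧ dx_j.
  coefficient of dx ∧ dy: ∂f_2/∂x - ∂f_1/∂y = ∂(-x*y)/∂x - ∂(2*x*(-x - y))/∂y = 2*x - y
Assembling: d(omega) = (2*x - y) dx ∧ dy.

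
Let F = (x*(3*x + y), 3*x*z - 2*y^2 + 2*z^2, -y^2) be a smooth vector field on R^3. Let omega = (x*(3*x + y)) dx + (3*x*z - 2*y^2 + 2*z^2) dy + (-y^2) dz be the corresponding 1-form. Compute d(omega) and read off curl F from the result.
d(omega) = (-3*x - 2*y - 4*z) dy ∧ dz + (0) dz ∧ dx + (-x + 3*z) dx ∧ dy; curl F = (-3*x - 2*y - 4*z, 0, -x + 3*z)

d omega = sum_{i<j} (∂f_j/∂x_i - ∂f_i/∂x_j) dx_i ∧ dx_j. Under the identification (dy ∧ dz, dz ∧ dx, dx ∧ dy) ↔ (e_x, e_y, e_z), the coefficients are exactly the components of curl F. Compute:
  ∂R/∂y - ∂Q/∂z = (-2*y) - (3*x + 4*z) = -3*x - 2*y - 4*z
  ∂P/∂z - ∂R/∂x = (0) - (0) = 0
  ∂Q/∂x - ∂P/∂y = (3*z) - (x) = -x + 3*z.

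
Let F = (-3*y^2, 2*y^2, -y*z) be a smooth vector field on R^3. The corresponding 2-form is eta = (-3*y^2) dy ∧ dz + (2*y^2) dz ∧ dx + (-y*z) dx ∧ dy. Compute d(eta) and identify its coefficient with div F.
d(eta) = (3*y) dx ∧ dy ∧ dz; div F = 3*y

For a 2-form in R^3 of the form above, applying d gives a 3-form with coefficient ∂P/∂x + ∂Q/∂y + ∂R/∂z:
  ∂P/∂x = 0
  ∂Q/∂y = 4*y
  ∂R/∂z = -y
Sum = 3*y, which is exactly div F.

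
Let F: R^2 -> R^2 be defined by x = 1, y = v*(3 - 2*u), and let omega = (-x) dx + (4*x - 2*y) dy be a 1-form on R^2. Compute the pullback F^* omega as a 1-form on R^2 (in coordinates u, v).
F^* omega = (4*v*(-2*u*v + 3*v - 2)) du + (-8*u^2*v + 24*u*v - 8*u - 18*v + 12) dv

Using F^*(f dg) = (f ∘ F) d(g ∘ F), substitute each coordinate x_i by F_i(u, v) in f_i, and replace dx_i by d F_i = (∂F_i/∂u) du + (∂F_i/∂v) dv.
  For the x component: f_1(F) = -1; d F_1 = (0) du + (0) dv
  For the y component: f_2(F) = 4*u*v - 6*v + 4; d F_2 = (-2*v) du + (3 - 2*u) dv
Combining and collecting du, dv coefficients:
  coeff of du: 4*v*(-2*u*v + 3*v - 2)
  coeff of dv: -8*u^2*v + 24*u*v - 8*u - 18*v + 12
F^* omega = (4*v*(-2*u*v + 3*v - 2)) du + (-8*u^2*v + 24*u*v - 8*u - 18*v + 12) dv.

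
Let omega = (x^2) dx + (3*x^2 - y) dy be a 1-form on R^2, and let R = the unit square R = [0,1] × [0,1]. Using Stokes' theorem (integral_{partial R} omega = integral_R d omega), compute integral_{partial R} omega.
integral_(partial R) omega = 3

Stokes: integral_partial_R omega = integral_R d omega with d omega = (∂Q/∂x - ∂P/∂y) dx ∧ dy.
  ∂Q/∂x = 6*x
  ∂P/∂y = 0
  integrand = ∂Q/∂x - ∂P/∂y = 6*x.
Integrating over R: integral_0^1 integral_0^1 (6*x) dx dy = 3.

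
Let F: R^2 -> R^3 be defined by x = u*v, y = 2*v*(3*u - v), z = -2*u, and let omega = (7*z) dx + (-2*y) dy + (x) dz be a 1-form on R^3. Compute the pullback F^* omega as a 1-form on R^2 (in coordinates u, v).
F^* omega = (8*v*(-9*u*v - 2*u + 3*v^2)) du + (-72*u^2*v - 14*u^2 + 72*u*v^2 - 16*v^3) dv

Using F^*(f dg) = (f ∘ F) d(g ∘ F), substitute each coordinate x_i by F_i(u, v) in f_i, and replace dx_i by d F_i = (∂F_i/∂u) du + (∂F_i/∂v) dv.
  For the x component: f_1(F) = -14*u; d F_1 = (v) du + (u) dv
  For the y component: f_2(F) = 4*v*(-3*u + v); d F_2 = (6*v) du + (6*u - 4*v) dv
  For the z component: f_3(F) = u*v; d F_3 = (-2) du + (0) dv
Combining and collecting du, dv coefficients:
  coeff of du: 8*v*(-9*u*v - 2*u + 3*v^2)
  coeff of dv: -72*u^2*v - 14*u^2 + 72*u*v^2 - 16*v^3
F^* omega = (8*v*(-9*u*v - 2*u + 3*v^2)) du + (-72*u^2*v - 14*u^2 + 72*u*v^2 - 16*v^3) dv.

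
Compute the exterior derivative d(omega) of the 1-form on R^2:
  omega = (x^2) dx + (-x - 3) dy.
d(omega) = (-1) dx ∧ dy

For a 1-form omega = sum_i f_i dx_i, the exterior derivative is
  d(omega) = sum_{i < j} (∂f_j/∂x_i - ∂f_i/∂x_j) dx_i ∧ dx_j.
  coefficient of dx ∧ dy: ∂f_2/∂x - ∂f_1/∂y = ∂(-x - 3)/∂x - ∂(x^2)/∂y = -1
Assembling: d(omega) = (-1) dx ∧ dy.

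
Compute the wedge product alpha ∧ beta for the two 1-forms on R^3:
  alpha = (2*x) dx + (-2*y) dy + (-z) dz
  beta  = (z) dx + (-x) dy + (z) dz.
alpha ∧ beta = (-2*x^2 + 2*y*z) dx ∧ dy + (z*(2*x + z)) dx ∧ dz + (-z*(x + 2*y)) dy ∧ dz

Distribute the wedge, using dx_i ∧ dx_j = -dx_j ∧ dx_i and dx_i ∧ dx_i = 0. For each pair (i, j) with i < j, the coefficient of dx_i ∧ dx_j in alpha ∧ beta is (alpha_i * beta_j - alpha_j * beta_i). Collecting: alpha ∧ beta = (-2*x^2 + 2*y*z) dx ∧ dy + (z*(2*x + z)) dx ∧ dz + (-z*(x + 2*y)) dy ∧ dz.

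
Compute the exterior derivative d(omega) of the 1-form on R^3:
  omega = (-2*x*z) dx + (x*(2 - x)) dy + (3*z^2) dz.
d(omega) = (2 - 2*x) dx ∧ dy + (2*x) dx ∧ dz

For a 1-form omega = sum_i f_i dx_i, the exterior derivative is
  d(omega) = sum_{i < j} (∂f_j/∂x_i - ∂f_i/∂x_j) dx_i ∧ dx_j.
  coefficient of dx ∧ dy: ∂f_2/∂x - ∂f_1/∂y = ∂(x*(2 - x))/∂x - ∂(-2*x*z)/∂y = 2 - 2*x
  coefficient of dx ∧ dz: ∂f_3/∂x - ∂f_1/∂z = ∂(3*z^2)/∂x - ∂(-2*x*z)/∂z = 2*x
Assembling: d(omega) = (2 - 2*x) dx ∧ dy + (2*x) dx ∧ dz.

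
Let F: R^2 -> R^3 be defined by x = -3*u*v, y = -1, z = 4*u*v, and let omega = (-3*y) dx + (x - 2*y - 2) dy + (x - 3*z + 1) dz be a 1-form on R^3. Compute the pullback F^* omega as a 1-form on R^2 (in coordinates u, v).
F^* omega = (5*v*(-12*u*v - 1)) du + (5*u*(-12*u*v - 1)) dv

Using F^*(f dg) = (f ∘ F) d(g ∘ F), substitute each coordinate x_i by F_i(u, v) in f_i, and replace dx_i by d F_i = (∂F_i/∂u) du + (∂F_i/∂v) dv.
  For the x component: f_1(F) = 3; d F_1 = (-3*v) du + (-3*u) dv
  For the y component: f_2(F) = -3*u*v; d F_2 = (0) du + (0) dv
  For the z component: f_3(F) = -15*u*v + 1; d F_3 = (4*v) du + (4*u) dv
Combining and collecting du, dv coefficients:
  coeff of du: 5*v*(-12*u*v - 1)
  coeff of dv: 5*u*(-12*u*v - 1)
F^* omega = (5*v*(-12*u*v - 1)) du + (5*u*(-12*u*v - 1)) dv.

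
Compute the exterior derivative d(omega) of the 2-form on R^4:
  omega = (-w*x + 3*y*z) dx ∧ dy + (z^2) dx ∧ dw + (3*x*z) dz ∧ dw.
d(omega) = (3*y) dx ∧ dy ∧ dz + (-x) dx ∧ dy ∧ dw + (z) dx ∧ dz ∧ dw

For a 2-form omega = sum_{i<j} g_{ij} dx_i ∧ dx_j, the exterior derivative is
  d(omega) = sum_{i<j} d(g_{ij}) ∧ dx_i ∧ dx_j = sum_{i<j, k} (∂g_{ij}/∂x_k) dx_k ∧ dx_i ∧ dx_j.
Expand each term, using dx_k ∧ dx_i ∧ dx_j = sgn(permutation) dx_{(a)} ∧ dx_{(b)} ∧ dx_{(c)} with (a < b < c) sorted:
  d(-w*x + 3*y*z) includes (∂/∂z)(-w*x + 3*y*z) dz = (3*y) dz, which multiplied by dx ∧ dy gives (3*y) dx ∧ dy ∧ dz
  d(-w*x + 3*y*z) includes (∂/∂w)(-w*x + 3*y*z) dw = (-x) dw, which multiplied by dx ∧ dy gives (-x) dx ∧ dy ∧ dw
  d(z^2) includes (∂/∂z)(z^2) dz = (2*z) dz, which multiplied by dx ∧ dw gives (-2*z) dx ∧ dz ∧ dw
  d(3*x*z) includes (∂/∂x)(3*x*z) dx = (3*z) dx, which multiplied by dz ∧ dw gives (3*z) dx ∧ dz ∧ dw
Collecting like 3-forms: d(omega) = (3*y) dx ∧ dy ∧ dz + (-x) dx ∧ dy ∧ dw + (z) dx ∧ dz ∧ dw.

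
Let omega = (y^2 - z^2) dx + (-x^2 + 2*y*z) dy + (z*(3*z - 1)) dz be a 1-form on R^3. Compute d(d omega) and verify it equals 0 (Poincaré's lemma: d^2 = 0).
d(d omega) = 0

Step 1: d omega = sum_{i<j} (∂f_j/∂x_i - ∂f_i/∂x_j) dx_i ∧ dx_j:
  coeff of dx ∧ dy: -2*x - 2*y
  coeff of dx ∧ dz: 2*z
  coeff of dy ∧ dz: -2*y
Step 2: Apply d again to each 2-form coefficient. The only possible 3-form in R^3 is dx ∧ dy ∧ dz, with coefficient
  ∂(coeff of dy∧dz)/∂x - ∂(coeff of dx∧dz)/∂y + ∂(coeff of dx∧dy)/∂z
  = ∂/∂x (-2*y) - ∂/∂y (2*z) + ∂/∂z (-2*x - 2*y).
Each of these terms simplifies to sums of mixed partials that cancel in pairs. The result is 0 (by equality of mixed partials for smooth functions — Schwarz / Clairaut).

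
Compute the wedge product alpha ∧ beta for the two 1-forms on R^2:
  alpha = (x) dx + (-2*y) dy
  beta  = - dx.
alpha ∧ beta = (-2*y) dx ∧ dy

Distribute the wedge, using dx_i ∧ dx_j = -dx_j ∧ dx_i and dx_i ∧ dx_i = 0. For each pair (i, j) with i < j, the coefficient of dx_i ∧ dx_j in alpha ∧ beta is (alpha_i * beta_j - alpha_j * beta_i). Collecting: alpha ∧ beta = (-2*y) dx ∧ dy.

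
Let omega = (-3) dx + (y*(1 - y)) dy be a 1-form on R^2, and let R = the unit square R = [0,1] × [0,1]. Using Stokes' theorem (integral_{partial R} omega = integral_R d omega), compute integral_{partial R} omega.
integral_(partial R) omega = 0

Stokes: integral_partial_R omega = integral_R d omega with d omega = (∂Q/∂x - ∂P/∂y) dx ∧ dy.
  ∂Q/∂x = 0
  ∂P/∂y = 0
  integrand = ∂Q/∂x - ∂P/∂y = 0.
Integrating over R: integral_0^1 integral_0^1 (0) dx dy = 0.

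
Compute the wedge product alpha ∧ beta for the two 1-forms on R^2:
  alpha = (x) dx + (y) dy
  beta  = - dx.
alpha ∧ beta = (y) dx ∧ dy

Distribute the wedge, using dx_i ∧ dx_j = -dx_j ∧ dx_i and dx_i ∧ dx_i = 0. For each pair (i, j) with i < j, the coefficient of dx_i ∧ dx_j in alpha ∧ beta is (alpha_i * beta_j - alpha_j * beta_i). Collecting: alpha ∧ beta = (y) dx ∧ dy.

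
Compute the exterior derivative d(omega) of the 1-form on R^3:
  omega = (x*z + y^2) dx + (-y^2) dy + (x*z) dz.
d(omega) = (-2*y) dx ∧ dy + (-x + z) dx ∧ dz

For a 1-form omega = sum_i f_i dx_i, the exterior derivative is
  d(omega) = sum_{i < j} (∂f_j/∂x_i - ∂f_i/∂x_j) dx_i ∧ dx_j.
  coefficient of dx ∧ dy: ∂f_2/∂x - ∂f_1/∂y = ∂(-y^2)/∂x - ∂(x*z + y^2)/∂y = -2*y
  coefficient of dx ∧ dz: ∂f_3/∂x - ∂f_1/∂z = ∂(x*z)/∂x - ∂(x*z + y^2)/∂z = -x + z
Assembling: d(omega) = (-2*y) dx ∧ dy + (-x + z) dx ∧ dz.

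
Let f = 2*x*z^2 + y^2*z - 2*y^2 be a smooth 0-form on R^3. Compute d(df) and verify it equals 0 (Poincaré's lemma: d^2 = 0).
d(df) = 0

Step 1: df = sum_i (∂f/∂x_i) dx_i = (2*z^2) dx + (2*y*(z - 2)) dy + (4*x*z + y^2) dz.
Step 2: Apply d again. Using the 1-form formula, the coefficient of dx ∧ dy in d(df) is ∂^2 f/∂x ∂y - ∂^2 f/∂y ∂x = (0) - (0) = 0 (equality of mixed partials for smooth f).
Similarly for dx ∧ dz and dy ∧ dz — all coefficients vanish. So d(df) = 0.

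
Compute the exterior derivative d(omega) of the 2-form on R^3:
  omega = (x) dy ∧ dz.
d(omega) = (1) dx ∧ dy ∧ dz

For a 2-form omega = sum_{i<j} g_{ij} dx_i ∧ dx_j, the exterior derivative is
  d(omega) = sum_{i<j} d(g_{ij}) ∧ dx_i ∧ dx_j = sum_{i<j, k} (∂g_{ij}/∂x_k) dx_k ∧ dx_i ∧ dx_j.
Expand each term, using dx_k ∧ dx_i ∧ dx_j = sgn(permutation) dx_{(a)} ∧ dx_{(b)} ∧ dx_{(c)} with (a < b < c) sorted:
  d(x) includes (∂/∂x)(x) dx = (1) dx, which multiplied by dy ∧ dz gives (1) dx ∧ dy ∧ dz
Collecting like 3-forms: d(omega) = (1) dx ∧ dy ∧ dz.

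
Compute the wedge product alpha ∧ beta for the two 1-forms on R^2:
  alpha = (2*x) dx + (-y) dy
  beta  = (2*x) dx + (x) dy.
alpha ∧ beta = (2*x*(x + y)) dx ∧ dy

Distribute the wedge, using dx_i ∧ dx_j = -dx_j ∧ dx_i and dx_i ∧ dx_i = 0. For each pair (i, j) with i < j, the coefficient of dx_i ∧ dx_j in alpha ∧ beta is (alpha_i * beta_j - alpha_j * beta_i). Collecting: alpha ∧ beta = (2*x*(x + y)) dx ∧ dy.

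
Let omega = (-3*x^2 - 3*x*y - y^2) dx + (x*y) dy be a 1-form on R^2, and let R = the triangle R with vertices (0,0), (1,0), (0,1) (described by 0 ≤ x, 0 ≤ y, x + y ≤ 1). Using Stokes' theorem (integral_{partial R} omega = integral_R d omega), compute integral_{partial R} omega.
integral_(partial R) omega = 1

Stokes: integral_partial_R omega = integral_R d omega with d omega = (∂Q/∂x - ∂P/∂y) dx ∧ dy.
  ∂Q/∂x = y
  ∂P/∂y = -3*x - 2*y
  integrand = ∂Q/∂x - ∂P/∂y = 3*x + 3*y.
Integrating over R: integral_0^1 integral_0^{1-x} (3*x + 3*y) dy dx = 1.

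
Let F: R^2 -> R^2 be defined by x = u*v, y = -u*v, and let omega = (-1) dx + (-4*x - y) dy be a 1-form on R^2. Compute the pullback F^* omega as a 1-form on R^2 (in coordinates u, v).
F^* omega = (v*(3*u*v - 1)) du + (u*(3*u*v - 1)) dv

Using F^*(f dg) = (f ∘ F) d(g ∘ F), substitute each coordinate x_i by F_i(u, v) in f_i, and replace dx_i by d F_i = (∂F_i/∂u) du + (∂F_i/∂v) dv.
  For the x component: f_1(F) = -1; d F_1 = (v) du + (u) dv
  For the y component: f_2(F) = -3*u*v; d F_2 = (-v) du + (-u) dv
Combining and collecting du, dv coefficients:
  coeff of du: v*(3*u*v - 1)
  coeff of dv: u*(3*u*v - 1)
F^* omega = (v*(3*u*v - 1)) du + (u*(3*u*v - 1)) dv.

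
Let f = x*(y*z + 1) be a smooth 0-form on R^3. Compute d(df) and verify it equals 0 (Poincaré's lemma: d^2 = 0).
d(df) = 0

Step 1: df = sum_i (∂f/∂x_i) dx_i = (y*z + 1) dx + (x*z) dy + (x*y) dz.
Step 2: Apply d again. Using the 1-form formula, the coefficient of dx ∧ dy in d(df) is ∂^2 f/∂x ∂y - ∂^2 f/∂y ∂x = (z) - (z) = 0 (equality of mixed partials for smooth f).
Similarly for dx ∧ dz and dy ∧ dz — all coefficients vanish. So d(df) = 0.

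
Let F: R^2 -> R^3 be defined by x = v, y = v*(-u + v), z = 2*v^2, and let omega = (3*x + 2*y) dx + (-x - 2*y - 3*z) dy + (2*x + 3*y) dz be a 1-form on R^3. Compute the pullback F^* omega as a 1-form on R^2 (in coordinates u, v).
F^* omega = (v^2*(-2*u + 8*v + 1)) du + (v*(-2*u^2 - u - 4*v^2 + 8*v + 3)) dv

Using F^*(f dg) = (f ∘ F) d(g ∘ F), substitute each coordinate x_i by F_i(u, v) in f_i, and replace dx_i by d F_i = (∂F_i/∂u) du + (∂F_i/∂v) dv.
  For the x component: f_1(F) = v*(-2*u + 2*v + 3); d F_1 = (0) du + (1) dv
  For the y component: f_2(F) = v*(2*u - 8*v - 1); d F_2 = (-v) du + (-u + 2*v) dv
  For the z component: f_3(F) = v*(-3*u + 3*v + 2); d F_3 = (0) du + (4*v) dv
Combining and collecting du, dv coefficients:
  coeff of du: v^2*(-2*u + 8*v + 1)
  coeff of dv: v*(-2*u^2 - u - 4*v^2 + 8*v + 3)
F^* omega = (v^2*(-2*u + 8*v + 1)) du + (v*(-2*u^2 - u - 4*v^2 + 8*v + 3)) dv.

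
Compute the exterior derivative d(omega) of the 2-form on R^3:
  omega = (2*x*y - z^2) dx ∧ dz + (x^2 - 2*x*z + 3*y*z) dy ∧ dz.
d(omega) = (-2*z) dx ∧ dy ∧ dz

For a 2-form omega = sum_{i<j} g_{ij} dx_i ∧ dx_j, the exterior derivative is
  d(omega) = sum_{i<j} d(g_{ij}) ∧ dx_i ∧ dx_j = sum_{i<j, k} (∂g_{ij}/∂x_k) dx_k ∧ dx_i ∧ dx_j.
Expand each term, using dx_k ∧ dx_i ∧ dx_j = sgn(permutation) dx_{(a)} ∧ dx_{(b)} ∧ dx_{(c)} with (a < b < c) sorted:
  d(2*x*y - z^2) includes (∂/∂y)(2*x*y - z^2) dy = (2*x) dy, which multiplied by dx ∧ dz gives (-2*x) dx ∧ dy ∧ dz
  d(x^2 - 2*x*z + 3*y*z) includes (∂/∂x)(x^2 - 2*x*z + 3*y*z) dx = (2*x - 2*z) dx, which multiplied by dy ∧ dz gives (2*x - 2*z) dx ∧ dy ∧ dz
Collecting like 3-forms: d(omega) = (-2*z) dx ∧ dy ∧ dz.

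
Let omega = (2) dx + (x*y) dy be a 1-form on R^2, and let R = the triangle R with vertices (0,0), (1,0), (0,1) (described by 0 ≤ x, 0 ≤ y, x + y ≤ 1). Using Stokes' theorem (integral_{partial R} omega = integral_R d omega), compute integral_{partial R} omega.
integral_(partial R) omega = 1/6

Stokes: integral_partial_R omega = integral_R d omega with d omega = (∂Q/∂x - ∂P/∂y) dx ∧ dy.
  ∂Q/∂x = y
  ∂P/∂y = 0
  integrand = ∂Q/∂x - ∂P/∂y = y.
Integrating over R: integral_0^1 integral_0^{1-x} (y) dy dx = 1/6.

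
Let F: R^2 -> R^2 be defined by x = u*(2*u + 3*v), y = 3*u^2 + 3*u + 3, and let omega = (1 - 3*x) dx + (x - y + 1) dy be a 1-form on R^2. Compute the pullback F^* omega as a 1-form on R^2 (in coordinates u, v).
F^* omega = (-30*u^3 - 36*u^2*v - 21*u^2 - 27*u*v^2 + 9*u*v - 17*u + 3*v - 6) du + (3*u*(-6*u^2 - 9*u*v + 1)) dv

Using F^*(f dg) = (f ∘ F) d(g ∘ F), substitute each coordinate x_i by F_i(u, v) in f_i, and replace dx_i by d F_i = (∂F_i/∂u) du + (∂F_i/∂v) dv.
  For the x component: f_1(F) = -6*u^2 - 9*u*v + 1; d F_1 = (4*u + 3*v) du + (3*u) dv
  For the y component: f_2(F) = -u^2 + 3*u*v - 3*u - 2; d F_2 = (6*u + 3) du + (0) dv
Combining and collecting du, dv coefficients:
  coeff of du: -30*u^3 - 36*u^2*v - 21*u^2 - 27*u*v^2 + 9*u*v - 17*u + 3*v - 6
  coeff of dv: 3*u*(-6*u^2 - 9*u*v + 1)
F^* omega = (-30*u^3 - 36*u^2*v - 21*u^2 - 27*u*v^2 + 9*u*v - 17*u + 3*v - 6) du + (3*u*(-6*u^2 - 9*u*v + 1)) dv.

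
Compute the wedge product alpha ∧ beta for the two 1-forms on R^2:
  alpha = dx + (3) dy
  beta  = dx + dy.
alpha ∧ beta = (-2) dx ∧ dy

Distribute the wedge, using dx_i ∧ dx_j = -dx_j ∧ dx_i and dx_i ∧ dx_i = 0. For each pair (i, j) with i < j, the coefficient of dx_i ∧ dx_j in alpha ∧ beta is (alpha_i * beta_j - alpha_j * beta_i). Collecting: alpha ∧ beta = (-2) dx ∧ dy.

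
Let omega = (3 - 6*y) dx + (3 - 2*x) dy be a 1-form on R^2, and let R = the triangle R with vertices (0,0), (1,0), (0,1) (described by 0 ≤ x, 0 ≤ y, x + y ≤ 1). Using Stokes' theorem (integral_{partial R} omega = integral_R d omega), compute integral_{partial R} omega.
integral_(partial R) omega = 2

Stokes: integral_partial_R omega = integral_R d omega with d omega = (∂Q/∂x - ∂P/∂y) dx ∧ dy.
  ∂Q/∂x = -2
  ∂P/∂y = -6
  integrand = ∂Q/∂x - ∂P/∂y = 4.
Integrating over R: integral_0^1 integral_0^{1-x} (4) dy dx = 2.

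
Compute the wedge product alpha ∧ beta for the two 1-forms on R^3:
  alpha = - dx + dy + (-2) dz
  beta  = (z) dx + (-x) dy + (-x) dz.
alpha ∧ beta = (x - z) dx ∧ dy + (x + 2*z) dx ∧ dz + (-3*x) dy ∧ dz

Distribute the wedge, using dx_i ∧ dx_j = -dx_j ∧ dx_i and dx_i ∧ dx_i = 0. For each pair (i, j) with i < j, the coefficient of dx_i ∧ dx_j in alpha ∧ beta is (alpha_i * beta_j - alpha_j * beta_i). Collecting: alpha ∧ beta = (x - z) dx ∧ dy + (x + 2*z) dx ∧ dz + (-3*x) dy ∧ dz.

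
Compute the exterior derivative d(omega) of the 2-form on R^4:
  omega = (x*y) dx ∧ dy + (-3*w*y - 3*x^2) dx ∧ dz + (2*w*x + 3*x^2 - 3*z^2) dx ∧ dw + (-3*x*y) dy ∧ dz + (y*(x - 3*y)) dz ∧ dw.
d(omega) = (3*w - 3*y) dx ∧ dy ∧ dz + (-2*y + 6*z) dx ∧ dz ∧ dw + (x - 6*y) dy ∧ dz ∧ dw

For a 2-form omega = sum_{i<j} g_{ij} dx_i ∧ dx_j, the exterior derivative is
  d(omega) = sum_{i<j} d(g_{ij}) ∧ dx_i ∧ dx_j = sum_{i<j, k} (∂g_{ij}/∂x_k) dx_k ∧ dx_i ∧ dx_j.
Expand each term, using dx_k ∧ dx_i ∧ dx_j = sgn(permutation) dx_{(a)} ∧ dx_{(b)} ∧ dx_{(c)} with (a < b < c) sorted:
  d(-3*w*y - 3*x^2) includes (∂/∂y)(-3*w*y - 3*x^2) dy = (-3*w) dy, which multiplied by dx ∧ dz gives (3*w) dx ∧ dy ∧ dz
  d(-3*w*y - 3*x^2) includes (∂/∂w)(-3*w*y - 3*x^2) dw = (-3*y) dw, which multiplied by dx ∧ dz gives (-3*y) dx ∧ dz ∧ dw
  d(2*w*x + 3*x^2 - 3*z^2) includes (∂/∂z)(2*w*x + 3*x^2 - 3*z^2) dz = (-6*z) dz, which multiplied by dx ∧ dw gives (6*z) dx ∧ dz ∧ dw
  d(-3*x*y) includes (∂/∂x)(-3*x*y) dx = (-3*y) dx, which multiplied by dy ∧ dz gives (-3*y) dx ∧ dy ∧ dz
  d(y*(x - 3*y)) includes (∂/∂x)(y*(x - 3*y)) dx = (y) dx, which multiplied by dz ∧ dw gives (y) dx ∧ dz ∧ dw
  d(y*(x - 3*y)) includes (∂/∂y)(y*(x - 3*y)) dy = (x - 6*y) dy, which multiplied by dz ∧ dw gives (x - 6*y) dy ∧ dz ∧ dw
Collecting like 3-forms: d(omega) = (3*w - 3*y) dx ∧ dy ∧ dz + (-2*y + 6*z) dx ∧ dz ∧ dw + (x - 6*y) dy ∧ dz ∧ dw.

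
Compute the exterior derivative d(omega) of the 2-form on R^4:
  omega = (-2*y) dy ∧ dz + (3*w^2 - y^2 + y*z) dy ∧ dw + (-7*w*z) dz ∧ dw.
d(omega) = (-y) dy ∧ dz ∧ dw

For a 2-form omega = sum_{i<j} g_{ij} dx_i ∧ dx_j, the exterior derivative is
  d(omega) = sum_{i<j} d(g_{ij}) ∧ dx_i ∧ dx_j = sum_{i<j, k} (∂g_{ij}/∂x_k) dx_k ∧ dx_i ∧ dx_j.
Expand each term, using dx_k ∧ dx_i ∧ dx_j = sgn(permutation) dx_{(a)} ∧ dx_{(b)} ∧ dx_{(c)} with (a < b < c) sorted:
  d(3*w^2 - y^2 + y*z) includes (∂/∂z)(3*w^2 - y^2 + y*z) dz = (y) dz, which multiplied by dy ∧ dw gives (-y) dy ∧ dz ∧ dw
Collecting like 3-forms: d(omega) = (-y) dy ∧ dz ∧ dw.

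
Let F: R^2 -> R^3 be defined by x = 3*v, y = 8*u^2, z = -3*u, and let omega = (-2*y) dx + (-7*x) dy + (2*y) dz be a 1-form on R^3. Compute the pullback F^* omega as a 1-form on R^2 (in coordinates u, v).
F^* omega = (48*u*(-u - 7*v)) du + (-48*u^2) dv

Using F^*(f dg) = (f ∘ F) d(g ∘ F), substitute each coordinate x_i by F_i(u, v) in f_i, and replace dx_i by d F_i = (∂F_i/∂u) du + (∂F_i/∂v) dv.
  For the x component: f_1(F) = -16*u^2; d F_1 = (0) du + (3) dv
  For the y component: f_2(F) = -21*v; d F_2 = (16*u) du + (0) dv
  For the z component: f_3(F) = 16*u^2; d F_3 = (-3) du + (0) dv
Combining and collecting du, dv coefficients:
  coeff of du: 48*u*(-u - 7*v)
  coeff of dv: -48*u^2
F^* omega = (48*u*(-u - 7*v)) du + (-48*u^2) dv.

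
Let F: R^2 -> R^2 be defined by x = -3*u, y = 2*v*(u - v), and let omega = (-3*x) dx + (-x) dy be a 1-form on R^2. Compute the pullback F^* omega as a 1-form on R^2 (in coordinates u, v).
F^* omega = (3*u*(2*v - 9)) du + (6*u*(u - 2*v)) dv

Using F^*(f dg) = (f ∘ F) d(g ∘ F), substitute each coordinate x_i by F_i(u, v) in f_i, and replace dx_i by d F_i = (∂F_i/∂u) du + (∂F_i/∂v) dv.
  For the x component: f_1(F) = 9*u; d F_1 = (-3) du + (0) dv
  For the y component: f_2(F) = 3*u; d F_2 = (2*v) du + (2*u - 4*v) dv
Combining and collecting du, dv coefficients:
  coeff of du: 3*u*(2*v - 9)
  coeff of dv: 6*u*(u - 2*v)
F^* omega = (3*u*(2*v - 9)) du + (6*u*(u - 2*v)) dv.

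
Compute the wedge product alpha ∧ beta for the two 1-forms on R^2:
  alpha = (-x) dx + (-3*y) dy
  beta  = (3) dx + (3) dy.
alpha ∧ beta = (-3*x + 9*y) dx ∧ dy

Distribute the wedge, using dx_i ∧ dx_j = -dx_j ∧ dx_i and dx_i ∧ dx_i = 0. For each pair (i, j) with i < j, the coefficient of dx_i ∧ dx_j in alpha ∧ beta is (alpha_i * beta_j - alpha_j * beta_i). Collecting: alpha ∧ beta = (-3*x + 9*y) dx ∧ dy.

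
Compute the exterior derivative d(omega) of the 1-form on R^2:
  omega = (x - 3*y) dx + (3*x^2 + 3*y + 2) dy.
d(omega) = (6*x + 3) dx ∧ dy

For a 1-form omega = sum_i f_i dx_i, the exterior derivative is
  d(omega) = sum_{i < j} (∂f_j/∂x_i - ∂f_i/∂x_j) dx_i ∧ dx_j.
  coefficient of dx ∧ dy: ∂f_2/∂x - ∂f_1/∂y = ∂(3*x^2 + 3*y + 2)/∂x - ∂(x - 3*y)/∂y = 6*x + 3
Assembling: d(omega) = (6*x + 3) dx ∧ dy.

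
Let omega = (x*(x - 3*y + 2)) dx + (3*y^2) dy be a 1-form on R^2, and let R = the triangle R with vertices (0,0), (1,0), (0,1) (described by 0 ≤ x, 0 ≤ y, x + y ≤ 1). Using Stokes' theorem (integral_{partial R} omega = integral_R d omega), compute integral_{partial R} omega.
integral_(partial R) omega = 1/2

Stokes: integral_partial_R omega = integral_R d omega with d omega = (∂Q/∂x - ∂P/∂y) dx ∧ dy.
  ∂Q/∂x = 0
  ∂P/∂y = -3*x
  integrand = ∂Q/∂x - ∂P/∂y = 3*x.
Integrating over R: integral_0^1 integral_0^{1-x} (3*x) dy dx = 1/2.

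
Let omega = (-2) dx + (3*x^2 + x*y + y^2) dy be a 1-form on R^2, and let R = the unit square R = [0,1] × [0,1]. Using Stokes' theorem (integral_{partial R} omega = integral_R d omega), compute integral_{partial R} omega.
integral_(partial R) omega = 7/2

Stokes: integral_partial_R omega = integral_R d omega with d omega = (∂Q/∂x - ∂P/∂y) dx ∧ dy.
  ∂Q/∂x = 6*x + y
  ∂P/∂y = 0
  integrand = ∂Q/∂x - ∂P/∂y = 6*x + y.
Integrating over R: integral_0^1 integral_0^1 (6*x + y) dx dy = 7/2.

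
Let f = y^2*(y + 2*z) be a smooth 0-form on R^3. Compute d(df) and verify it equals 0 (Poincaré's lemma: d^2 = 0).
d(df) = 0

Step 1: df = sum_i (∂f/∂x_i) dx_i = (0) dx + (y*(3*y + 4*z)) dy + (2*y^2) dz.
Step 2: Apply d again. Using the 1-form formula, the coefficient of dx ∧ dy in d(df) is ∂^2 f/∂x ∂y - ∂^2 f/∂y ∂x = (0) - (0) = 0 (equality of mixed partials for smooth f).
Similarly for dx ∧ dz and dy ∧ dz — all coefficients vanish. So d(df) = 0.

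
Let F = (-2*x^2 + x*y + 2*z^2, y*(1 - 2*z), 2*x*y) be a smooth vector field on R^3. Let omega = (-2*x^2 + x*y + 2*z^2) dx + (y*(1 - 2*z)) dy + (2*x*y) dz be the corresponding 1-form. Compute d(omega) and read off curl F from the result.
d(omega) = (2*x + 2*y) dy ∧ dz + (-2*y + 4*z) dz ∧ dx + (-x) dx ∧ dy; curl F = (2*x + 2*y, -2*y + 4*z, -x)

d omega = sum_{i<j} (∂f_j/∂x_i - ∂f_i/∂x_j) dx_i ∧ dx_j. Under the identification (dy ∧ dz, dz ∧ dx, dx ∧ dy) ↔ (e_x, e_y, e_z), the coefficients are exactly the components of curl F. Compute:
  ∂R/∂y - ∂Q/∂z = (2*x) - (-2*y) = 2*x + 2*y
  ∂P/∂z - ∂R/∂x = (4*z) - (2*y) = -2*y + 4*z
  ∂Q/∂x - ∂P/∂y = (0) - (x) = -x.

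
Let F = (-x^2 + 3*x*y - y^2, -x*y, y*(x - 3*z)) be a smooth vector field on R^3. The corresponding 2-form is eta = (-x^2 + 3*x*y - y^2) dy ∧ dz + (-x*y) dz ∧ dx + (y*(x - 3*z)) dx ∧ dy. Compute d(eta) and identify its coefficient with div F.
d(eta) = (-3*x) dx ∧ dy ∧ dz; div F = -3*x

For a 2-form in R^3 of the form above, applying d gives a 3-form with coefficient ∂P/∂x + ∂Q/∂y + ∂R/∂z:
  ∂P/∂x = -2*x + 3*y
  ∂Q/∂y = -x
  ∂R/∂z = -3*y
Sum = -3*x, which is exactly div F.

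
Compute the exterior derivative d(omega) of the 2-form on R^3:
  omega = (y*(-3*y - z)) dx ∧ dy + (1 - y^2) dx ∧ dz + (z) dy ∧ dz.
d(omega) = (y) dx ∧ dy ∧ dz

For a 2-form omega = sum_{i<j} g_{ij} dx_i ∧ dx_j, the exterior derivative is
  d(omega) = sum_{i<j} d(g_{ij}) ∧ dx_i ∧ dx_j = sum_{i<j, k} (∂g_{ij}/∂x_k) dx_k ∧ dx_i ∧ dx_j.
Expand each term, using dx_k ∧ dx_i ∧ dx_j = sgn(permutation) dx_{(a)} ∧ dx_{(b)} ∧ dx_{(c)} with (a < b < c) sorted:
  d(y*(-3*y - z)) includes (∂/∂z)(y*(-3*y - z)) dz = (-y) dz, which multiplied by dx ∧ dy gives (-y) dx ∧ dy ∧ dz
  d(1 - y^2) includes (∂/∂y)(1 - y^2) dy = (-2*y) dy, which multiplied by dx ∧ dz gives (2*y) dx ∧ dy ∧ dz
Collecting like 3-forms: d(omega) = (y) dx ∧ dy ∧ dz.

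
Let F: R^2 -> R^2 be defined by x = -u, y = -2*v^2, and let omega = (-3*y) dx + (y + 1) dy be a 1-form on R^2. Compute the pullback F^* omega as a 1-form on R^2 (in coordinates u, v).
F^* omega = (-6*v^2) du + (8*v^3 - 4*v) dv

Using F^*(f dg) = (f ∘ F) d(g ∘ F), substitute each coordinate x_i by F_i(u, v) in f_i, and replace dx_i by d F_i = (∂F_i/∂u) du + (∂F_i/∂v) dv.
  For the x component: f_1(F) = 6*v^2; d F_1 = (-1) du + (0) dv
  For the y component: f_2(F) = 1 - 2*v^2; d F_2 = (0) du + (-4*v) dv
Combining and collecting du, dv coefficients:
  coeff of du: -6*v^2
  coeff of dv: 8*v^3 - 4*v
F^* omega = (-6*v^2) du + (8*v^3 - 4*v) dv.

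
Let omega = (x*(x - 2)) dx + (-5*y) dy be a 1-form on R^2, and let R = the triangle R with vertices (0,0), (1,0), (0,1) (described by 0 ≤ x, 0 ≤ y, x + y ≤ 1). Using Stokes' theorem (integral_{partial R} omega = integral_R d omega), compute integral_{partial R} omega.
integral_(partial R) omega = 0

Stokes: integral_partial_R omega = integral_R d omega with d omega = (∂Q/∂x - ∂P/∂y) dx ∧ dy.
  ∂Q/∂x = 0
  ∂P/∂y = 0
  integrand = ∂Q/∂x - ∂P/∂y = 0.
Integrating over R: integral_0^1 integral_0^{1-x} (0) dy dx = 0.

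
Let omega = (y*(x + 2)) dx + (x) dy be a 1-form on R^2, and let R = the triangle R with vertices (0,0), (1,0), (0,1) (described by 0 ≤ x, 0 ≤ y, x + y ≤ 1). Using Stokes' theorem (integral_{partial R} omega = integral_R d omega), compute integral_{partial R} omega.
integral_(partial R) omega = -2/3

Stokes: integral_partial_R omega = integral_R d omega with d omega = (∂Q/∂x - ∂P/∂y) dx ∧ dy.
  ∂Q/∂x = 1
  ∂P/∂y = x + 2
  integrand = ∂Q/∂x - ∂P/∂y = -x - 1.
Integrating over R: integral_0^1 integral_0^{1-x} (-x - 1) dy dx = -2/3.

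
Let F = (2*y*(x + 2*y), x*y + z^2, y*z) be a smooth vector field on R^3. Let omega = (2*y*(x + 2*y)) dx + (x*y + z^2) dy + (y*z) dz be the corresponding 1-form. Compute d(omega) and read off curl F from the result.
d(omega) = (-z) dy ∧ dz + (0) dz ∧ dx + (-2*x - 7*y) dx ∧ dy; curl F = (-z, 0, -2*x - 7*y)

d omega = sum_{i<j} (∂f_j/∂x_i - ∂f_i/∂x_j) dx_i ∧ dx_j. Under the identification (dy ∧ dz, dz ∧ dx, dx ∧ dy) ↔ (e_x, e_y, e_z), the coefficients are exactly the components of curl F. Compute:
  ∂R/∂y - ∂Q/∂z = (z) - (2*z) = -z
  ∂P/∂z - ∂R/∂x = (0) - (0) = 0
  ∂Q/∂x - ∂P/∂y = (y) - (2*x + 8*y) = -2*x - 7*y.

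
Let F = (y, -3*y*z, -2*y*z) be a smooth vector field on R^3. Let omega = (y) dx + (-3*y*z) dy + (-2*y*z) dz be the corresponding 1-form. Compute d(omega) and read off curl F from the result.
d(omega) = (3*y - 2*z) dy ∧ dz + (0) dz ∧ dx + (-1) dx ∧ dy; curl F = (3*y - 2*z, 0, -1)

d omega = sum_{i<j} (∂f_j/∂x_i - ∂f_i/∂x_j) dx_i ∧ dx_j. Under the identification (dy ∧ dz, dz ∧ dx, dx ∧ dy) ↔ (e_x, e_y, e_z), the coefficients are exactly the components of curl F. Compute:
  ∂R/∂y - ∂Q/∂z = (-2*z) - (-3*y) = 3*y - 2*z
  ∂P/∂z - ∂R/∂x = (0) - (0) = 0
  ∂Q/∂x - ∂P/∂y = (0) - (1) = -1.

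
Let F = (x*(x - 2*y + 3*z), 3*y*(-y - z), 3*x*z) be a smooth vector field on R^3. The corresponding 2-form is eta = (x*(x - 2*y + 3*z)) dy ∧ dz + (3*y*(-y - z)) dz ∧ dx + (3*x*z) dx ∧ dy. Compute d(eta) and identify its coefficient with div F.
d(eta) = (5*x - 8*y) dx ∧ dy ∧ dz; div F = 5*x - 8*y

For a 2-form in R^3 of the form above, applying d gives a 3-form with coefficient ∂P/∂x + ∂Q/∂y + ∂R/∂z:
  ∂P/∂x = 2*x - 2*y + 3*z
  ∂Q/∂y = -6*y - 3*z
  ∂R/∂z = 3*x
Sum = 5*x - 8*y, which is exactly div F.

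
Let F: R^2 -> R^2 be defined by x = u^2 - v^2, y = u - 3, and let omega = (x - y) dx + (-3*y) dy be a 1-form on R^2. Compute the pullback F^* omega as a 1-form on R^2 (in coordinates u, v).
F^* omega = (2*u^3 - 2*u^2 - 2*u*v^2 + 3*u + 9) du + (2*v*(-u^2 + u + v^2 - 3)) dv

Using F^*(f dg) = (f ∘ F) d(g ∘ F), substitute each coordinate x_i by F_i(u, v) in f_i, and replace dx_i by d F_i = (∂F_i/∂u) du + (∂F_i/∂v) dv.
  For the x component: f_1(F) = u^2 - u - v^2 + 3; d F_1 = (2*u) du + (-2*v) dv
  For the y component: f_2(F) = 9 - 3*u; d F_2 = (1) du + (0) dv
Combining and collecting du, dv coefficients:
  coeff of du: 2*u^3 - 2*u^2 - 2*u*v^2 + 3*u + 9
  coeff of dv: 2*v*(-u^2 + u + v^2 - 3)
F^* omega = (2*u^3 - 2*u^2 - 2*u*v^2 + 3*u + 9) du + (2*v*(-u^2 + u + v^2 - 3)) dv.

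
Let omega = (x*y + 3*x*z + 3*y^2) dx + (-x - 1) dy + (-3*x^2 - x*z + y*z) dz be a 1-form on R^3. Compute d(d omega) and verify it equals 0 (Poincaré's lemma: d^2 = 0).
d(d omega) = 0

Step 1: d omega = sum_{i<j} (∂f_j/∂x_i - ∂f_i/∂x_j) dx_i ∧ dx_j:
  coeff of dx ∧ dy: -x - 6*y - 1
  coeff of dx ∧ dz: -9*x - z
  coeff of dy ∧ dz: z
Step 2: Apply d again to each 2-form coefficient. The only possible 3-form in R^3 is dx ∧ dy ∧ dz, with coefficient
  ∂(coeff of dy∧dz)/∂x - ∂(coeff of dx∧dz)/∂y + ∂(coeff of dx∧dy)/∂z
  = ∂/∂x (z) - ∂/∂y (-9*x - z) + ∂/∂z (-x - 6*y - 1).
Each of these terms simplifies to sums of mixed partials that cancel in pairs. The result is 0 (by equality of mixed partials for smooth functions — Schwarz / Clairaut).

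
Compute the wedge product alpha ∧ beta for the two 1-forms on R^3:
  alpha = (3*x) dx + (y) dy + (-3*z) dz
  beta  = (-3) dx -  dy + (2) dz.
alpha ∧ beta = (-3*x + 3*y) dx ∧ dy + (6*x - 9*z) dx ∧ dz + (2*y - 3*z) dy ∧ dz

Distribute the wedge, using dx_i ∧ dx_j = -dx_j ∧ dx_i and dx_i ∧ dx_i = 0. For each pair (i, j) with i < j, the coefficient of dx_i ∧ dx_j in alpha ∧ beta is (alpha_i * beta_j - alpha_j * beta_i). Collecting: alpha ∧ beta = (-3*x + 3*y) dx ∧ dy + (6*x - 9*z) dx ∧ dz + (2*y - 3*z) dy ∧ dz.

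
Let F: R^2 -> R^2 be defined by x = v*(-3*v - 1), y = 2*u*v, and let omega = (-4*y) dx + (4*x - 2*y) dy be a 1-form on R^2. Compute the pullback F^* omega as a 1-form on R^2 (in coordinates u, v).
F^* omega = (8*v^2*(-u - 3*v - 1)) du + (8*u*v*(-u + 3*v)) dv

Using F^*(f dg) = (f ∘ F) d(g ∘ F), substitute each coordinate x_i by F_i(u, v) in f_i, and replace dx_i by d F_i = (∂F_i/∂u) du + (∂F_i/∂v) dv.
  For the x component: f_1(F) = -8*u*v; d F_1 = (0) du + (-6*v - 1) dv
  For the y component: f_2(F) = 4*v*(-u - 3*v - 1); d F_2 = (2*v) du + (2*u) dv
Combining and collecting du, dv coefficients:
  coeff of du: 8*v^2*(-u - 3*v - 1)
  coeff of dv: 8*u*v*(-u + 3*v)
F^* omega = (8*v^2*(-u - 3*v - 1)) du + (8*u*v*(-u + 3*v)) dv.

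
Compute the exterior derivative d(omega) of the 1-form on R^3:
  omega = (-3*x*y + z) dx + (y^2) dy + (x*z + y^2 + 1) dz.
d(omega) = (3*x) dx ∧ dy + (z - 1) dx ∧ dz + (2*y) dy ∧ dz

For a 1-form omega = sum_i f_i dx_i, the exterior derivative is
  d(omega) = sum_{i < j} (∂f_j/∂x_i - ∂f_i/∂x_j) dx_i ∧ dx_j.
  coefficient of dx ∧ dy: ∂f_2/∂x - ∂f_1/∂y = ∂(y^2)/∂x - ∂(-3*x*y + z)/∂y = 3*x
  coefficient of dx ∧ dz: ∂f_3/∂x - ∂f_1/∂z = ∂(x*z + y^2 + 1)/∂x - ∂(-3*x*y + z)/∂z = z - 1
  coefficient of dy ∧ dz: ∂f_3/∂y - ∂f_2/∂z = ∂(x*z + y^2 + 1)/∂y - ∂(y^2)/∂z = 2*y
Assembling: d(omega) = (3*x) dx ∧ dy + (z - 1) dx ∧ dz + (2*y) dy ∧ dz.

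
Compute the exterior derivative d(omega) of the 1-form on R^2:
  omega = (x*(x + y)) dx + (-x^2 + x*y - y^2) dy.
d(omega) = (-3*x + y) dx ∧ dy

For a 1-form omega = sum_i f_i dx_i, the exterior derivative is
  d(omega) = sum_{i < j} (∂f_j/∂x_i - ∂f_i/∂x_j) dx_i ∧ dx_j.
  coefficient of dx ∧ dy: ∂f_2/∂x - ∂f_1/∂y = ∂(-x^2 + x*y - y^2)/∂x - ∂(x*(x + y))/∂y = -3*x + y
Assembling: d(omega) = (-3*x + y) dx ∧ dy.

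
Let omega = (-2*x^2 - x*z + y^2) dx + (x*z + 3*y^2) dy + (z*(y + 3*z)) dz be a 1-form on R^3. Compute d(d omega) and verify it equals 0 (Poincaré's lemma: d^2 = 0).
d(d omega) = 0

Step 1: d omega = sum_{i<j} (∂f_j/∂x_i - ∂f_i/∂x_j) dx_i ∧ dx_j:
  coeff of dx ∧ dy: -2*y + z
  coeff of dx ∧ dz: x
  coeff of dy ∧ dz: -x + z
Step 2: Apply d again to each 2-form coefficient. The only possible 3-form in R^3 is dx ∧ dy ∧ dz, with coefficient
  ∂(coeff of dy∧dz)/∂x - ∂(coeff of dx∧dz)/∂y + ∂(coeff of dx∧dy)/∂z
  = ∂/∂x (-x + z) - ∂/∂y (x) + ∂/∂z (-2*y + z).
Each of these terms simplifies to sums of mixed partials that cancel in pairs. The result is 0 (by equality of mixed partials for smooth functions — Schwarz / Clairaut).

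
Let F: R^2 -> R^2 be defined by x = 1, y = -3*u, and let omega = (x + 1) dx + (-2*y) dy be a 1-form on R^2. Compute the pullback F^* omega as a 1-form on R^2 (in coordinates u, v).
F^* omega = (-18*u) du

Using F^*(f dg) = (f ∘ F) d(g ∘ F), substitute each coordinate x_i by F_i(u, v) in f_i, and replace dx_i by d F_i = (∂F_i/∂u) du + (∂F_i/∂v) dv.
  For the x component: f_1(F) = 2; d F_1 = (0) du + (0) dv
  For the y component: f_2(F) = 6*u; d F_2 = (-3) du + (0) dv
Combining and collecting du, dv coefficients:
  coeff of du: -18*u
  coeff of dv: 0
F^* omega = (-18*u) du.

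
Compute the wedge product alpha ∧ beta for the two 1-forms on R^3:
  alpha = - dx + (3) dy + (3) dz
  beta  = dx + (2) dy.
alpha ∧ beta = (-5) dx ∧ dy + (-3) dx ∧ dz + (-6) dy ∧ dz

Distribute the wedge, using dx_i ∧ dx_j = -dx_j ∧ dx_i and dx_i ∧ dx_i = 0. For each pair (i, j) with i < j, the coefficient of dx_i ∧ dx_j in alpha ∧ beta is (alpha_i * beta_j - alpha_j * beta_i). Collecting: alpha ∧ beta = (-5) dx ∧ dy + (-3) dx ∧ dz + (-6) dy ∧ dz.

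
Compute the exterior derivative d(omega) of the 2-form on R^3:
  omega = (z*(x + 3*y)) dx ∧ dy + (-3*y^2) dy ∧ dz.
d(omega) = (x + 3*y) dx ∧ dy ∧ dz

For a 2-form omega = sum_{i<j} g_{ij} dx_i ∧ dx_j, the exterior derivative is
  d(omega) = sum_{i<j} d(g_{ij}) ∧ dx_i ∧ dx_j = sum_{i<j, k} (∂g_{ij}/∂x_k) dx_k ∧ dx_i ∧ dx_j.
Expand each term, using dx_k ∧ dx_i ∧ dx_j = sgn(permutation) dx_{(a)} ∧ dx_{(b)} ∧ dx_{(c)} with (a < b < c) sorted:
  d(z*(x + 3*y)) includes (∂/∂z)(z*(x + 3*y)) dz = (x + 3*y) dz, which multiplied by dx ∧ dy gives (x + 3*y) dx ∧ dy ∧ dz
Collecting like 3-forms: d(omega) = (x + 3*y) dx ∧ dy ∧ dz.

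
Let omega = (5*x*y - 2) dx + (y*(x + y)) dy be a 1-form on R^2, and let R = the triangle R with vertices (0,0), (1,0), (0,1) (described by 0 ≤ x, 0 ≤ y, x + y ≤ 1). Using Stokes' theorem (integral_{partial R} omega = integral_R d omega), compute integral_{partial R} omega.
integral_(partial R) omega = -2/3

Stokes: integral_partial_R omega = integral_R d omega with d omega = (∂Q/∂x - ∂P/∂y) dx ∧ dy.
  ∂Q/∂x = y
  ∂P/∂y = 5*x
  integrand = ∂Q/∂x - ∂P/∂y = -5*x + y.
Integrating over R: integral_0^1 integral_0^{1-x} (-5*x + y) dy dx = -2/3.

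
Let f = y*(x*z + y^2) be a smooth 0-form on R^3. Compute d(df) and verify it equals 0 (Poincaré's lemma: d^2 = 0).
d(df) = 0

Step 1: df = sum_i (∂f/∂x_i) dx_i = (y*z) dx + (x*z + 3*y^2) dy + (x*y) dz.
Step 2: Apply d again. Using the 1-form formula, the coefficient of dx ∧ dy in d(df) is ∂^2 f/∂x ∂y - ∂^2 f/∂y ∂x = (z) - (z) = 0 (equality of mixed partials for smooth f).
Similarly for dx ∧ dz and dy ∧ dz — all coefficients vanish. So d(df) = 0.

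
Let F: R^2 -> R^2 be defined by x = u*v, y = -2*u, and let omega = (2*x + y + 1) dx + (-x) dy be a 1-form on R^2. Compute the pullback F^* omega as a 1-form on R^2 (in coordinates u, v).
F^* omega = (v*(2*u*v + 1)) du + (u*(2*u*v - 2*u + 1)) dv

Using F^*(f dg) = (f ∘ F) d(g ∘ F), substitute each coordinate x_i by F_i(u, v) in f_i, and replace dx_i by d F_i = (∂F_i/∂u) du + (∂F_i/∂v) dv.
  For the x component: f_1(F) = 2*u*v - 2*u + 1; d F_1 = (v) du + (u) dv
  For the y component: f_2(F) = -u*v; d F_2 = (-2) du + (0) dv
Combining and collecting du, dv coefficients:
  coeff of du: v*(2*u*v + 1)
  coeff of dv: u*(2*u*v - 2*u + 1)
F^* omega = (v*(2*u*v + 1)) du + (u*(2*u*v - 2*u + 1)) dv.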